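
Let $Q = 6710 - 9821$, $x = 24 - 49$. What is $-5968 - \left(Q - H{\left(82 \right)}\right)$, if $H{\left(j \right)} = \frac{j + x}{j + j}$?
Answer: $- \frac{468491}{164} \approx -2856.7$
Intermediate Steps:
$x = -25$ ($x = 24 - 49 = -25$)
$H{\left(j \right)} = \frac{-25 + j}{2 j}$ ($H{\left(j \right)} = \frac{j - 25}{j + j} = \frac{-25 + j}{2 j}$)
$Q = -3111$ ($Q = 6710 - 9821 = -3111$)
$-5968 - \left(Q - H{\left(82 \right)}\right) = -5968 - \left(-3111 - \frac{-25 + 82}{2 \cdot 82}\right) = -5968 - \left(-3111 - \frac{1}{2} \cdot \frac{1}{82} \cdot 57\right) = -5968 - \left(-3111 - \frac{57}{164}\right) = -5968 - - \frac{510261}{164} = -5968 + \frac{510261}{164} = - \frac{468491}{164}$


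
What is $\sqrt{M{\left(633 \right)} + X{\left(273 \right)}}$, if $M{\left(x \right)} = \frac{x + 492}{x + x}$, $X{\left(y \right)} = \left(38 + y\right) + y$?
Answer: $\frac{\sqrt{104159306}}{422} \approx 24.184$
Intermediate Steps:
$X{\left(y \right)} = 38 + 2 y$
$M{\left(x \right)} = \frac{492 + x}{2 x}$
$\sqrt{M{\left(633 \right)} + X{\left(273 \right)}} = \sqrt{\frac{492 + 633}{2 \cdot 633} + \left(38 + 2 \cdot 273\right)} = \sqrt{\frac{1}{2} \cdot \frac{1}{633} \cdot 1125 + \left(38 + 546\right)} = \sqrt{\frac{375}{422} + 584} = \sqrt{\frac{246823}{422}} = \frac{\sqrt{104159306}}{422}$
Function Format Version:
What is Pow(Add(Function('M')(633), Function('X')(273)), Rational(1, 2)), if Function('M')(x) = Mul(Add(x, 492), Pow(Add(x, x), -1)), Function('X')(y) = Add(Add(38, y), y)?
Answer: Mul(Rational(1, 422), Pow(104159306, Rational(1, 2))) ≈ 24.184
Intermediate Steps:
Function('X')(y) = Add(38, Mul(2, y))
Function('M')(x) = Mul(Rational(1, 2), Pow(x, -1), Add(492, x)) (Function('M')(x) = Mul(Add(492, x), Pow(Mul(2, x), -1)) = Mul(Add(492, x), Mul(Rational(1, 2), Pow(x, -1))) = Mul(Rational(1, 2), Pow(x, -1), Add(492, x)))
Pow(Add(Function('M')(633), Function('X')(273)), Rational(1, 2)) = Pow(Add(Mul(Rational(1, 2), Pow(633, -1), Add(492, 633)), Add(38, Mul(2, 273))), Rational(1, 2)) = Pow(Add(Mul(Rational(1, 2), Rational(1, 633), 1125), Add(38, 546)), Rational(1, 2)) = Pow(Add(Rational(375, 422), 584), Rational(1, 2)) = Pow(Rational(246823, 422), Rational(1, 2)) = Mul(Rational(1, 422), Pow(104159306, Rational(1, 2)))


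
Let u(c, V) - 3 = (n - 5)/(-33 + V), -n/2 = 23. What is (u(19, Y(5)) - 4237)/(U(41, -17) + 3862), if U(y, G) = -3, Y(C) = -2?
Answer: -148139/135065 ≈ -1.0968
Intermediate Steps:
n = -46 (n = -2*23 = -46)
u(c, V) = 3 - 51/(-33 + V) (u(c, V) = 3 + (-46 - 5)/(-33 + V) = 3 - 51/(-33 + V))
(u(19, Y(5)) - 4237)/(U(41, -17) + 3862) = (3*(-50 - 2)/(-33 - 2) - 4237)/(-3 + 3862) = (3*(-52)/(-35) - 4237)/3859 = (3*(-1/35)*(-52) - 4237)*(1/3859) = (156/35 - 4237)*(1/3859) = -148139/35*1/3859 = -148139/135065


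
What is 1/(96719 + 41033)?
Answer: 1/137752 ≈ 7.2594e-6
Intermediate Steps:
1/(96719 + 41033) = 1/137752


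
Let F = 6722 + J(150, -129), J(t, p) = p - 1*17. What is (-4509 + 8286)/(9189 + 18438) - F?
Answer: -60557125/9209 ≈ -6575.9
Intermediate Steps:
J(t, p) = -17 + p (J(t, p) = p - 17 = -17 + p)
F = 6576 (F = 6722 + (-17 - 129) = 6722 - 146 = 6576)
(-4509 + 8286)/(9189 + 18438) - F = (-4509 + 8286)/(9189 + 18438) - 1*6576 = 3777/27627 - 6576 = 3777*(1/27627) - 6576 = 1259/9209 - 6576 = -60557125/9209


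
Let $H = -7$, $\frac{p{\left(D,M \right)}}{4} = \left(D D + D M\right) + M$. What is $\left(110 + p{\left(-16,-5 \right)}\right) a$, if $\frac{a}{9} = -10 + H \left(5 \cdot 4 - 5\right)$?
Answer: $-1484190$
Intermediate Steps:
$p{\left(D,M \right)} = 4 M + 4 D^{2} + 4 D M$ ($p{\left(D,M \right)} = 4 \left(\left(D D + D M\right) + M\right) = 4 \left(\left(D^{2} + D M\right) + M\right) = 4 \left(M + D^{2} + D M\right) = 4 M + 4 D^{2} + 4 D M$)
$a = -1035$ ($a = 9 \left(-10 - 7 \left(5 \cdot 4 - 5\right)\right) = 9 \left(-10 - 7 \left(20 - 5\right)\right) = 9 \left(-10 - 105\right) = 9 \left(-115\right) = -1035$)
$\left(110 + p{\left(-16,-5 \right)}\right) a = \left(110 + \left(4 \left(-5\right) + 4 \left(-16\right)^{2} + 4 \left(-16\right) \left(-5\right)\right)\right) \left(-1035\right) = \left(110 + \left(-20 + 4 \cdot 256 + 320\right)\right) \left(-1035\right) = \left(110 + \left(-20 + 1024 + 320\right)\right) \left(-1035\right) = \left(110 + 1324\right) \left(-1035\right) = 1434 \left(-1035\right) = -1484190$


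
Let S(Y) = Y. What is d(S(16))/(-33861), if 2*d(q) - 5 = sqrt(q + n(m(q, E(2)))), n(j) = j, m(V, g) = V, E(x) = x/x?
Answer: -5/67722 - 2*sqrt(2)/33861 ≈ -0.00015736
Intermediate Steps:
E(x) = 1
d(q) = 5/2 + sqrt(2)*sqrt(q)/2 (d(q) = 5/2 + sqrt(q + q)/2 = 5/2 + sqrt(2*q)/2 = 5/2 + (sqrt(2)*sqrt(q))/2 = 5/2 + sqrt(2)*sqrt(q)/2)
d(S(16))/(-33861) = (5/2 + sqrt(2)*sqrt(16)/2)/(-33861) = (5/2 + (1/2)*sqrt(2)*4)*(-1/33861) = (5/2 + 2*sqrt(2))*(-1/33861) = -5/67722 - 2*sqrt(2)/33861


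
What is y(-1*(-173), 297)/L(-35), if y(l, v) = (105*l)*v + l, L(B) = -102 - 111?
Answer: -5395178/213 ≈ -25329.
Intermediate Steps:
L(B) = -213
y(l, v) = l + 105*l*v (y(l, v) = 105*l*v + l = l + 105*l*v)
y(-1*(-173), 297)/L(-35) = ((-1*(-173))*(1 + 105*297))/(-213) = (173*(1 + 31185))*(-1/213) = (173*31186)*(-1/213) = 5395178*(-1/213) = -5395178/213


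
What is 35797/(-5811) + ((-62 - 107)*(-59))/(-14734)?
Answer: -585374479/85619274 ≈ -6.8369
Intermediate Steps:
35797/(-5811) + ((-62 - 107)*(-59))/(-14734) = 35797*(-1/5811) - 169*(-59)*(-1/14734) = -35797/5811 + 9971*(-1/14734) = -35797/5811 - 9971/14734 = -585374479/85619274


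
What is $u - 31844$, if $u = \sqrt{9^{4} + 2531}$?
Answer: $-31844 + 2 \sqrt{2273} \approx -31749.0$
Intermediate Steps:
$u = 2 \sqrt{2273}$ ($u = \sqrt{6561 + 2531} = \sqrt{9092} = 2 \sqrt{2273} \approx 95.352$)
$u - 31844 = 2 \sqrt{2273} - 31844 = -31844 + 2 \sqrt{2273}$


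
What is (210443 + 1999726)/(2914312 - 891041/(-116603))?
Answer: 257712335907/339818413177 ≈ 0.75838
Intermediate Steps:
(210443 + 1999726)/(2914312 - 891041/(-116603)) = 2210169/(2914312 - 891041*(-1/116603)) = 2210169/(2914312 + 891041/116603) = 2210169/(339818413177/116603) = 2210169*(116603/339818413177) = 257712335907/339818413177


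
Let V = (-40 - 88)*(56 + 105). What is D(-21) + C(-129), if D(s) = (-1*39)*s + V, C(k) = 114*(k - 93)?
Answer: -45097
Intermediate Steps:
C(k) = -10602 + 114*k (C(k) = 114*(-93 + k) = -10602 + 114*k)
V = -20608 (V = -128*161 = -20608)
D(s) = -20608 - 39*s (D(s) = (-1*39)*s - 20608 = -39*s - 20608 = -20608 - 39*s)
D(-21) + C(-129) = (-20608 - 39*(-21)) + (-10602 + 114*(-129)) = (-20608 + 819) + (-10602 - 14706) = -19789 - 25308 = -45097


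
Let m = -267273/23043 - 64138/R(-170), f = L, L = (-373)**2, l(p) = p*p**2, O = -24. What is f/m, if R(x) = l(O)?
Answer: -7386507756288/369475003 ≈ -19992.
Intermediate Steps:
l(p) = p**3
R(x) = -13824 (R(x) = (-24)**3 = -13824)
L = 139129
f = 139129
m = -369475003/53091072 (m = -267273/23043 - 64138/(-13824) = -267273*1/23043 - 64138*(-1/13824) = -89091/7681 + 32069/6912 = -369475003/53091072 ≈ -6.9593)
f/m = 139129/(-369475003/53091072) = 139129*(-53091072/369475003) = -7386507756288/369475003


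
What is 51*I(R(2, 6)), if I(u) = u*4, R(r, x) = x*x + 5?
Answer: 8364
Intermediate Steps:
R(r, x) = 5 + x**2 (R(r, x) = x**2 + 5 = 5 + x**2)
I(u) = 4*u
51*I(R(2, 6)) = 51*(4*(5 + 6**2)) = 51*(4*(5 + 36)) = 51*(4*41) = 51*164 = 8364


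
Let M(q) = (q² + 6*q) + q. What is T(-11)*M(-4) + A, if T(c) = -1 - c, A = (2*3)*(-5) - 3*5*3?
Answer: -195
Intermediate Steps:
A = -75 (A = 6*(-5) - 15*3 = -30 - 1*45 = -30 - 45 = -75)
M(q) = q² + 7*q
T(-11)*M(-4) + A = (-1 - 1*(-11))*(-4*(7 - 4)) - 75 = (-1 + 11)*(-4*3) - 75 = 10*(-12) - 75 = -120 - 75 = -195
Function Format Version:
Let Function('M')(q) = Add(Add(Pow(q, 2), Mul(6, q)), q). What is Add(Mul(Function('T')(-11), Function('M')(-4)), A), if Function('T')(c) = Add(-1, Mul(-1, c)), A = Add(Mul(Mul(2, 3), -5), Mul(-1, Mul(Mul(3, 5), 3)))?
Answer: -195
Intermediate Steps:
A = -75 (A = Add(Mul(6, -5), Mul(-1, Mul(15, 3))) = Add(-30, Mul(-1, 45)) = Add(-30, -45) = -75)
Function('M')(q) = Add(Pow(q, 2), Mul(7, q))
Add(Mul(Function('T')(-11), Function('M')(-4)), A) = Add(Mul(Add(-1, Mul(-1, -11)), Mul(-4, Add(7, -4))), -75) = Add(Mul(Add(-1, 11), Mul(-4, 3)), -75) = Add(Mul(10, -12), -75) = Add(-120, -75) = -195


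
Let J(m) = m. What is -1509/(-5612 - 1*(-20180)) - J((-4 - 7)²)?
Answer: -588079/4856 ≈ -121.10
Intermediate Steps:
-1509/(-5612 - 1*(-20180)) - J((-4 - 7)²) = -1509/(-5612 - 1*(-20180)) - (-4 - 7)² = -1509/(-5612 + 20180) - 1*(-11)² = -1509/14568 - 1*121 = -1509*1/14568 - 121 = -503/4856 - 121 = -588079/4856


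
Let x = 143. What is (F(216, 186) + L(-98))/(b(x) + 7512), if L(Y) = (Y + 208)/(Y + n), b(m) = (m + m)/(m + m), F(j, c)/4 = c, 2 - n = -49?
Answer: 34858/353111 ≈ 0.098717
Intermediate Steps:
n = 51 (n = 2 - 1*(-49) = 2 + 49 = 51)
F(j, c) = 4*c
b(m) = 1 (b(m) = (2*m)/((2*m)) = (2*m)*(1/(2*m)) = 1)
L(Y) = (208 + Y)/(51 + Y) (L(Y) = (Y + 208)/(Y + 51) = (208 + Y)/(51 + Y))
(F(216, 186) + L(-98))/(b(x) + 7512) = (4*186 + (208 - 98)/(51 - 98))/(1 + 7512) = (744 + 110/(-47))/7513 = (744 - 1/47*110)*(1/7513) = (744 - 110/47)*(1/7513) = (34858/47)*(1/7513) = 34858/353111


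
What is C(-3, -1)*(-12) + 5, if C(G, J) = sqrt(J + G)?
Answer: 5 - 24*I ≈ 5.0 - 24.0*I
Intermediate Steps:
C(G, J) = sqrt(G + J)
C(-3, -1)*(-12) + 5 = sqrt(-3 - 1)*(-12) + 5 = sqrt(-4)*(-12) + 5 = (2*I)*(-12) + 5 = -24*I + 5 = 5 - 24*I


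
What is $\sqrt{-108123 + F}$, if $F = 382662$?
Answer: $\sqrt{274539} \approx 523.96$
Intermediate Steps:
$\sqrt{-108123 + F} = \sqrt{-108123 + 382662} = \sqrt{274539}$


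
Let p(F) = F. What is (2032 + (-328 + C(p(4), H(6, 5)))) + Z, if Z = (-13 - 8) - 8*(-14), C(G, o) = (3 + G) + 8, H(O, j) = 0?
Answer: 1810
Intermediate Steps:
C(G, o) = 11 + G
Z = 91 (Z = -21 + 112 = 91)
(2032 + (-328 + C(p(4), H(6, 5)))) + Z = (2032 + (-328 + (11 + 4))) + 91 = (2032 + (-328 + 15)) + 91 = (2032 - 313) + 91 = 1719 + 91 = 1810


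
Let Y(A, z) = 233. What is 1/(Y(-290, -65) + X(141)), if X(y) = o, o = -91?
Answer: 1/142 ≈ 0.0070423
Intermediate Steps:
X(y) = -91
1/(Y(-290, -65) + X(141)) = 1/(233 - 91) = 1/142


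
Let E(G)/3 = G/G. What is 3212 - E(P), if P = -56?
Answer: 3209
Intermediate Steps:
E(G) = 3 (E(G) = 3*(G/G) = 3*1 = 3)
3212 - E(P) = 3212 - 1*3 = 3212 - 3 = 3209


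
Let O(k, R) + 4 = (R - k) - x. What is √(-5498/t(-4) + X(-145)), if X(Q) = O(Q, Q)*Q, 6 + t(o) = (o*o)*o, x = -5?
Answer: I*√81410/35 ≈ 8.1521*I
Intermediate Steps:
O(k, R) = 1 + R - k (O(k, R) = -4 + ((R - k) - 1*(-5)) = -4 + ((R - k) + 5) = -4 + (5 + R - k) = 1 + R - k)
t(o) = -6 + o³ (t(o) = -6 + (o*o)*o = -6 + o²*o = -6 + o³)
X(Q) = Q (X(Q) = (1 + Q - Q)*Q = 1*Q = Q)
√(-5498/t(-4) + X(-145)) = √(-5498/(-6 + (-4)³) - 145) = √(-5498/(-6 - 64) - 145) = √(-5498/(-70) - 145) = √(-5498*(-1/70) - 145) = √(2749/35 - 145) = √(-2326/35) = I*√81410/35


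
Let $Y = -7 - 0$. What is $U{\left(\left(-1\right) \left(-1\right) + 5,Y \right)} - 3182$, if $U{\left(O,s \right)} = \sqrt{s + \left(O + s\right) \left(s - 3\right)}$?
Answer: $-3182 + \sqrt{3} \approx -3180.3$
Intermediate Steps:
$Y = -7$ ($Y = -7 + \left(-15 + 15\right) = -7 + 0 = -7$)
$U{\left(O,s \right)} = \sqrt{s + \left(-3 + s\right) \left(O + s\right)}$ ($U{\left(O,s \right)} = \sqrt{s + \left(O + s\right) \left(-3 + s\right)} = \sqrt{s + \left(-3 + s\right) \left(O + s\right)}$)
$U{\left(\left(-1\right) \left(-1\right) + 5,Y \right)} - 3182 = \sqrt{\left(-7\right)^{2} - 3 \left(\left(-1\right) \left(-1\right) + 5\right) - -14 + \left(\left(-1\right) \left(-1\right) + 5\right) \left(-7\right)} - 3182 = \sqrt{49 - 3 \left(1 + 5\right) + 14 + \left(1 + 5\right) \left(-7\right)} - 3182 = \sqrt{49 - 18 + 14 + 6 \left(-7\right)} - 3182 = \sqrt{49 - 18 + 14 - 42} - 3182 = \sqrt{3} - 3182 = -3182 + \sqrt{3}$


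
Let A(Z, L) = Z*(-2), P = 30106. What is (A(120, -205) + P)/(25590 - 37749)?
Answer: -29866/12159 ≈ -2.4563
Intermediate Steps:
A(Z, L) = -2*Z
(A(120, -205) + P)/(25590 - 37749) = (-2*120 + 30106)/(25590 - 37749) = (-240 + 30106)/(-12159) = 29866*(-1/12159) = -29866/12159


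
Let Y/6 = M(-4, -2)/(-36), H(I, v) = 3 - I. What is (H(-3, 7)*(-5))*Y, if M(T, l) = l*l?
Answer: 20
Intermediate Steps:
M(T, l) = l²
Y = -⅔ (Y = 6*((-2)²/(-36)) = 6*(4*(-1/36)) = 6*(-⅑) = -⅔ ≈ -0.66667)
(H(-3, 7)*(-5))*Y = ((3 - 1*(-3))*(-5))*(-⅔) = ((3 + 3)*(-5))*(-⅔) = (6*(-5))*(-⅔) = -30*(-⅔) = 20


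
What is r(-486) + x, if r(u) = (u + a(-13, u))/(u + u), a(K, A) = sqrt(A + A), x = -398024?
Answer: -796047/2 - I*sqrt(3)/54 ≈ -3.9802e+5 - 0.032075*I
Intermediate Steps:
a(K, A) = sqrt(2)*sqrt(A) (a(K, A) = sqrt(2*A) = sqrt(2)*sqrt(A))
r(u) = (u + sqrt(2)*sqrt(u))/(2*u) (r(u) = (u + sqrt(2)*sqrt(u))/(u + u) = (u + sqrt(2)*sqrt(u))/((2*u)) = (u + sqrt(2)*sqrt(u))*(1/(2*u)) = (u + sqrt(2)*sqrt(u))/(2*u))
r(-486) + x = (1/2)*(-486 + sqrt(2)*sqrt(-486))/(-486) - 398024 = (1/2)*(-1/486)*(-486 + sqrt(2)*(9*I*sqrt(6))) - 398024 = (1/2)*(-1/486)*(-486 + 18*I*sqrt(3)) - 398024 = (1/2 - I*sqrt(3)/54) - 398024 = -796047/2 - I*sqrt(3)/54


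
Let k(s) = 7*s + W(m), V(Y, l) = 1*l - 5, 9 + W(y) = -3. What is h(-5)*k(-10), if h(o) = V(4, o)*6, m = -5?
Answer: 4920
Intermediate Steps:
W(y) = -12 (W(y) = -9 - 3 = -12)
V(Y, l) = -5 + l (V(Y, l) = l - 5 = -5 + l)
h(o) = -30 + 6*o (h(o) = (-5 + o)*6 = -30 + 6*o)
k(s) = -12 + 7*s (k(s) = 7*s - 12 = -12 + 7*s)
h(-5)*k(-10) = (-30 + 6*(-5))*(-12 + 7*(-10)) = (-30 - 30)*(-12 - 70) = -60*(-82) = 4920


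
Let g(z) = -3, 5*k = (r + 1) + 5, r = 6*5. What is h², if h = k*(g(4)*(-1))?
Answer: 11664/25 ≈ 466.56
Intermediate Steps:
r = 30
k = 36/5 (k = ((30 + 1) + 5)/5 = (31 + 5)/5 = (⅕)*36 = 36/5 ≈ 7.2000)
h = 108/5 (h = 36*(-3*(-1))/5 = (36/5)*3 = 108/5 ≈ 21.600)
h² = (108/5)² = 11664/25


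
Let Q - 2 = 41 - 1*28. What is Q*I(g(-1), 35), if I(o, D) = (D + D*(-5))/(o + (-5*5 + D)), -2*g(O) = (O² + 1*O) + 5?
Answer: -280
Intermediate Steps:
g(O) = -5/2 - O/2 - O²/2 (g(O) = -((O² + 1*O) + 5)/2 = -((O² + O) + 5)/2 = -((O + O²) + 5)/2 = -(5 + O + O²)/2 = -5/2 - O/2 - O²/2)
Q = 15 (Q = 2 + (41 - 1*28) = 2 + (41 - 28) = 2 + 13 = 15)
I(o, D) = -4*D/(-25 + D + o) (I(o, D) = (D - 5*D)/(o + (-25 + D)) = (-4*D)/(-25 + D + o) = -4*D/(-25 + D + o))
Q*I(g(-1), 35) = 15*(-4*35/(-25 + 35 + (-5/2 - ½*(-1) - ½*(-1)²))) = 15*(-4*35/(-25 + 35 + (-5/2 + ½ - ½*1))) = 15*(-4*35/(-25 + 35 + (-5/2 + ½ - ½))) = 15*(-4*35/(-25 + 35 - 5/2)) = 15*(-4*35/15/2) = 15*(-4*35*2/15) = 15*(-56/3) = -280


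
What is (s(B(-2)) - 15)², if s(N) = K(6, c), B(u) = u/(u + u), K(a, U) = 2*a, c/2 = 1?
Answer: 9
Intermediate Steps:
c = 2 (c = 2*1 = 2)
B(u) = ½ (B(u) = u/((2*u)) = (1/(2*u))*u = ½)
s(N) = 12 (s(N) = 2*6 = 12)
(s(B(-2)) - 15)² = (12 - 15)² = (-3)² = 9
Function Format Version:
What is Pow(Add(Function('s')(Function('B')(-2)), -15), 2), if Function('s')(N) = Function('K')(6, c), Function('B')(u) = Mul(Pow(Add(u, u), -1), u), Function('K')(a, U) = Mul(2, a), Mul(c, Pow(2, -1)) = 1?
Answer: 9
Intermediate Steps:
c = 2 (c = Mul(2, 1) = 2)
Function('B')(u) = Rational(1, 2) (Function('B')(u) = Mul(Pow(Mul(2, u), -1), u) = Mul(Mul(Rational(1, 2), Pow(u, -1)), u) = Rational(1, 2))
Function('s')(N) = 12 (Function('s')(N) = Mul(2, 6) = 12)
Pow(Add(Function('s')(Function('B')(-2)), -15), 2) = Pow(Add(12, -15), 2) = Pow(-3, 2) = 9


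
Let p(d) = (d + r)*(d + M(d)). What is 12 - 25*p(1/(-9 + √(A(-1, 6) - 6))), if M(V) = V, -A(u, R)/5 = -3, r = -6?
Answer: -709/18 ≈ -39.389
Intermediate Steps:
A(u, R) = 15 (A(u, R) = -5*(-3) = 15)
p(d) = 2*d*(-6 + d) (p(d) = (d - 6)*(d + d) = (-6 + d)*(2*d) = 2*d*(-6 + d))
12 - 25*p(1/(-9 + √(A(-1, 6) - 6))) = 12 - 50*(-6 + 1/(-9 + √(15 - 6)))/(-9 + √(15 - 6)) = 12 - 50*(-6 + 1/(-9 + √9))/(-9 + √9) = 12 - 50*(-6 + 1/(-9 + 3))/(-9 + 3) = 12 - 50*(-6 + 1/(-6))/(-6) = 12 - 50*(-1)*(-6 - ⅙)/6 = 12 - 50*(-1)*(-37)/(6*6) = 12 - 25*37/18 = 12 - 925/18 = -709/18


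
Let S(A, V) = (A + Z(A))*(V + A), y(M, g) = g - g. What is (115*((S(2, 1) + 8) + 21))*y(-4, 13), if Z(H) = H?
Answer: 0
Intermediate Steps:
y(M, g) = 0
S(A, V) = 2*A*(A + V) (S(A, V) = (A + A)*(V + A) = (2*A)*(A + V) = 2*A*(A + V))
(115*((S(2, 1) + 8) + 21))*y(-4, 13) = (115*((2*2*(2 + 1) + 8) + 21))*0 = (115*((2*2*3 + 8) + 21))*0 = (115*((12 + 8) + 21))*0 = (115*(20 + 21))*0 = (115*41)*0 = 4715*0 = 0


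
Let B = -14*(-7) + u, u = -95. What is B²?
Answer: 9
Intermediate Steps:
B = 3 (B = -14*(-7) - 95 = 98 - 95 = 3)
B² = 3² = 9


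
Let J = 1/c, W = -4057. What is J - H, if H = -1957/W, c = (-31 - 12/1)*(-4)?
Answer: -332547/697804 ≈ -0.47656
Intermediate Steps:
c = 172 (c = (-31 - 12*1)*(-4) = (-31 - 12)*(-4) = -43*(-4) = 172)
J = 1/172 ≈ 0.0058140
H = 1957/4057 (H = -1957/(-4057) = -1957*(-1/4057) = 1957/4057 ≈ 0.48238)
J - H = 1/172 - 1*1957/4057 = 1/172 - 1957/4057 = -332547/697804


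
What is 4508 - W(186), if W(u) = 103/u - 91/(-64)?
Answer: 26819857/5952 ≈ 4506.0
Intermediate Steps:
W(u) = 91/64 + 103/u (W(u) = 103/u - 91*(-1/64) = 103/u + 91/64 = 91/64 + 103/u)
4508 - W(186) = 4508 - (91/64 + 103/186) = 4508 - 1*11759/5952 = 4508 - 11759/5952 = 26819857/5952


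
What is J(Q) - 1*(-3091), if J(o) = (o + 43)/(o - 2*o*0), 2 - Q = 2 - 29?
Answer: 89711/29 ≈ 3093.5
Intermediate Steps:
Q = 29 (Q = 2 - (2 - 29) = 2 - 1*(-27) = 2 + 27 = 29)
J(o) = (43 + o)/o (J(o) = (43 + o)/(o + 0) = (43 + o)/o)
J(Q) - 1*(-3091) = (43 + 29)/29 - 1*(-3091) = (1/29)*72 + 3091 = 72/29 + 3091 = 89711/29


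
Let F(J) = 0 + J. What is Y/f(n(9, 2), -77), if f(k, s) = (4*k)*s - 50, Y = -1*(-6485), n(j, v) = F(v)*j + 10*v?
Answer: -6485/11754 ≈ -0.55173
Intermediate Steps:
F(J) = J
n(j, v) = 10*v + j*v (n(j, v) = v*j + 10*v = j*v + 10*v = 10*v + j*v)
Y = 6485
f(k, s) = -50 + 4*k*s (f(k, s) = 4*k*s - 50 = -50 + 4*k*s)
Y/f(n(9, 2), -77) = 6485/(-50 + 4*(2*(10 + 9))*(-77)) = 6485/(-50 + 4*(2*19)*(-77)) = 6485/(-50 + 4*38*(-77)) = 6485/(-50 - 11704) = 6485/(-11754) = 6485*(-1/11754) = -6485/11754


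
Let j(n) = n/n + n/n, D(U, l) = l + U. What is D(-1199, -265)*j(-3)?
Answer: -2928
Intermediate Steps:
D(U, l) = U + l
j(n) = 2 (j(n) = 1 + 1 = 2)
D(-1199, -265)*j(-3) = (-1199 - 265)*2 = -1464*2 = -2928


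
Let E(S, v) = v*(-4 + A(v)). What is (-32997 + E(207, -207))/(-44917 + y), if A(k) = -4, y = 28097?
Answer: 31341/16820 ≈ 1.8633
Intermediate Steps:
E(S, v) = -8*v (E(S, v) = v*(-4 - 4) = v*(-8) = -8*v)
(-32997 + E(207, -207))/(-44917 + y) = (-32997 - 8*(-207))/(-44917 + 28097) = (-32997 + 1656)/(-16820) = -31341*(-1/16820) = 31341/16820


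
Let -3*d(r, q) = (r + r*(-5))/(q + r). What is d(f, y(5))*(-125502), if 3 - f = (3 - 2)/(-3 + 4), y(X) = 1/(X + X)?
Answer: -3346720/21 ≈ -1.5937e+5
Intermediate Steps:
y(X) = 1/(2*X)
f = 2 (f = 3 - (3 - 2)/(-3 + 4) = 3 - 1/1 = 3 - 1 = 2)
d(r, q) = 4*r/(3*(q + r)) (d(r, q) = -(r + r*(-5))/(3*(q + r)) = -(r - 5*r)/(3*(q + r)) = -(-4*r)/(3*(q + r)) = -(-4)*r/(3*(q + r)) = 4*r/(3*(q + r)))
d(f, y(5))*(-125502) = ((4/3)*2/((½)/5 + 2))*(-125502) = ((4/3)*2/((½)*(⅕) + 2))*(-125502) = ((4/3)*2/(⅒ + 2))*(-125502) = ((4/3)*2/(21/10))*(-125502) = ((4/3)*2*(10/21))*(-125502) = (80/63)*(-125502) = -3346720/21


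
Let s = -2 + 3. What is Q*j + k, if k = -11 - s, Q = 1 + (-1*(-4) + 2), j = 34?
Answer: 226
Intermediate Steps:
s = 1
Q = 7 (Q = 1 + (4 + 2) = 1 + 6 = 7)
k = -12 (k = -11 - 1*1 = -11 - 1 = -12)
Q*j + k = 7*34 - 12 = 238 - 12 = 226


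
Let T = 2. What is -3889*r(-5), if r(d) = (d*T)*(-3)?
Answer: -116670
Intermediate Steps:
r(d) = -6*d (r(d) = (d*2)*(-3) = (2*d)*(-3) = -6*d)
-3889*r(-5) = -(-23334)*(-5) = -3889*30 = -116670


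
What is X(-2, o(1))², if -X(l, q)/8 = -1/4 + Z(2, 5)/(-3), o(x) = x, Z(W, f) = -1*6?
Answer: 196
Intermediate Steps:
Z(W, f) = -6
X(l, q) = -14 (X(l, q) = -8*(-1/4 - 6/(-3)) = -8*(-1*¼ - 6*(-⅓)) = -8*(-¼ + 2) = -8*7/4 = -14)
X(-2, o(1))² = (-14)² = 196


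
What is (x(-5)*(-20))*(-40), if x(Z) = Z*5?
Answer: -20000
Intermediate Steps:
x(Z) = 5*Z
(x(-5)*(-20))*(-40) = ((5*(-5))*(-20))*(-40) = -25*(-20)*(-40) = 500*(-40) = -20000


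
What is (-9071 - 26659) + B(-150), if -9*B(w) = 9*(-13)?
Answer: -35717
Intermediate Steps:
B(w) = 13 (B(w) = -(-13) = -⅑*(-117) = 13)
(-9071 - 26659) + B(-150) = (-9071 - 26659) + 13 = -35730 + 13 = -35717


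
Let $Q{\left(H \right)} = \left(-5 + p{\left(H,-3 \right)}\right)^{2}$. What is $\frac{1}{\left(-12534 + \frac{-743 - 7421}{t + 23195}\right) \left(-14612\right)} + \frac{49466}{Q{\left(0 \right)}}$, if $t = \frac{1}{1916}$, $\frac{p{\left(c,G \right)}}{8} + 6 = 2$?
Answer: $\frac{402631949531996074045}{11143070772369139864} \approx 36.133$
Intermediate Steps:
$p{\left(c,G \right)} = -32$ ($p{\left(c,G \right)} = -48 + 8 \cdot 2 = -48 + 16 = -32$)
$t = \frac{1}{1916} \approx 0.00052192$
$Q{\left(H \right)} = 1369$ ($Q{\left(H \right)} = \left(-5 - 32\right)^{2} = \left(-37\right)^{2} = 1369$)
$\frac{1}{\left(-12534 + \frac{-743 - 7421}{t + 23195}\right) \left(-14612\right)} + \frac{49466}{Q{\left(0 \right)}} = \frac{1}{\left(-12534 + \frac{-743 - 7421}{\frac{1}{1916} + 23195}\right) \left(-14612\right)} + \frac{49466}{1369} = \frac{1}{-12534 - \frac{8164}{\frac{44441621}{1916}}} \left(- \frac{1}{14612}\right) + 49466 \cdot \frac{1}{1369} = \frac{1}{-12534 - \frac{15642224}{44441621}} \left(- \frac{1}{14612}\right) + \frac{49466}{1369} = \frac{1}{- \frac{557046919838}{44441621}} \left(- \frac{1}{14612}\right) + \frac{49466}{1369} = \left(- \frac{44441621}{557046919838}\right) \left(- \frac{1}{14612}\right) + \frac{49466}{1369} = \frac{44441621}{8139569592672856} + \frac{49466}{1369} = \frac{402631949531996074045}{11143070772369139864}$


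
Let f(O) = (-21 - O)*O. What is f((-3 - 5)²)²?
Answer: 29593600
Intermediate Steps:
f(O) = O*(-21 - O)
f((-3 - 5)²)² = (-(-3 - 5)²*(21 + (-3 - 5)²))² = (-1*(-8)²*(21 + (-8)²))² = (-1*64*(21 + 64))² = (-1*64*85)² = (-5440)² = 29593600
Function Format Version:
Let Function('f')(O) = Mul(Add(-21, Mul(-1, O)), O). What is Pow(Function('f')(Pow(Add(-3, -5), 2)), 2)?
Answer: 29593600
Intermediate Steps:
Function('f')(O) = Mul(O, Add(-21, Mul(-1, O)))
Pow(Function('f')(Pow(Add(-3, -5), 2)), 2) = Pow(Mul(-1, Pow(Add(-3, -5), 2), Add(21, Pow(Add(-3, -5), 2))), 2) = Pow(Mul(-1, Pow(-8, 2), Add(21, Pow(-8, 2))), 2) = Pow(Mul(-1, 64, Add(21, 64)), 2) = Pow(Mul(-1, 64, 85), 2) = Pow(-5440, 2) = 29593600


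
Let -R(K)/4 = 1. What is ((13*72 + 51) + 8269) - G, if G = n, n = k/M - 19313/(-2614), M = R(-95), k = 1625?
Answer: 50475617/5228 ≈ 9654.9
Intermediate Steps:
R(K) = -4 (R(K) = -4*1 = -4)
M = -4
n = -2085249/5228 (n = 1625/(-4) - 19313/(-2614) = 1625*(-¼) - 19313*(-1/2614) = -1625/4 + 19313/2614 = -2085249/5228 ≈ -398.86)
G = -2085249/5228 ≈ -398.86
((13*72 + 51) + 8269) - G = ((13*72 + 51) + 8269) - 1*(-2085249/5228) = ((936 + 51) + 8269) + 2085249/5228 = (987 + 8269) + 2085249/5228 = 9256 + 2085249/5228 = 50475617/5228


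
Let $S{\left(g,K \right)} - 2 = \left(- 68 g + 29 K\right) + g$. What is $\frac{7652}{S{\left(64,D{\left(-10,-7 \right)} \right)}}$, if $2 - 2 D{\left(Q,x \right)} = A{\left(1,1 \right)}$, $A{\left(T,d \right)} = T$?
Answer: $- \frac{15304}{8543} \approx -1.7914$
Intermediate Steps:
$D{\left(Q,x \right)} = \frac{1}{2}$ ($D{\left(Q,x \right)} = 1 - \frac{1}{2} = \frac{1}{2}$)
$S{\left(g,K \right)} = 2 - 67 g + 29 K$ ($S{\left(g,K \right)} = 2 + \left(\left(- 68 g + 29 K\right) + g\right) = 2 + \left(- 67 g + 29 K\right) = 2 - 67 g + 29 K$)
$\frac{7652}{S{\left(64,D{\left(-10,-7 \right)} \right)}} = \frac{7652}{2 - 4288 + 29 \cdot \frac{1}{2}} = \frac{7652}{2 - 4288 + \frac{29}{2}} = \frac{7652}{- \frac{8543}{2}} = 7652 \left(- \frac{2}{8543}\right) = - \frac{15304}{8543}$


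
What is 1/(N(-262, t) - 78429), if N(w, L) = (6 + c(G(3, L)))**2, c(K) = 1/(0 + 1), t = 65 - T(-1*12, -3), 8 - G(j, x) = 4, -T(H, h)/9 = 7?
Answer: -1/78380 ≈ -1.2758e-5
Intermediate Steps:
T(H, h) = -63 (T(H, h) = -9*7 = -63)
G(j, x) = 4 (G(j, x) = 8 - 1*4 = 8 - 4 = 4)
t = 128 (t = 65 - 1*(-63) = 65 + 63 = 128)
c(K) = 1 (c(K) = 1/1 = 1)
N(w, L) = 49 (N(w, L) = (6 + 1)**2 = 7**2 = 49)
1/(N(-262, t) - 78429) = 1/(49 - 78429) = 1/(-78380) = -1/78380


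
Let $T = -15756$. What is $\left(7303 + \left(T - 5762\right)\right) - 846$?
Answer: $-15061$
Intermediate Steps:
$\left(7303 + \left(T - 5762\right)\right) - 846 = \left(7303 - 21518\right) - 846 = -14215 - 846 = -15061$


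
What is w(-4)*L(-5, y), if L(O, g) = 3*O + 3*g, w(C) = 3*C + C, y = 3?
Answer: 96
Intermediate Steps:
w(C) = 4*C
w(-4)*L(-5, y) = (4*(-4))*(3*(-5) + 3*3) = -16*(-15 + 9) = -16*(-6) = 96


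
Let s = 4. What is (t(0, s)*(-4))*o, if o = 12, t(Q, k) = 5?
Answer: -240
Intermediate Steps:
(t(0, s)*(-4))*o = (5*(-4))*12 = -20*12 = -240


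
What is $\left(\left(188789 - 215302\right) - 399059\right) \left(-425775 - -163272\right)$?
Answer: $111713926716$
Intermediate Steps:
$\left(\left(188789 - 215302\right) - 399059\right) \left(-425775 - -163272\right) = \left(\left(188789 - 215302\right) - 399059\right) \left(-425775 + 163272\right) = \left(-26513 - 399059\right) \left(-262503\right) = \left(-425572\right) \left(-262503\right) = 111713926716$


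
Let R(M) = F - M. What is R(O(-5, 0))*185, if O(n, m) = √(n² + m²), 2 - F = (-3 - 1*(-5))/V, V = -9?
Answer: -4625/9 ≈ -513.89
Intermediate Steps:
F = 20/9 (F = 2 - (-3 - 1*(-5))/(-9) = 2 - (-3 + 5)*(-1)/9 = 2 - 2*(-1)/9 = 2 - 1*(-2/9) = 2 + 2/9 = 20/9 ≈ 2.2222)
O(n, m) = √(m² + n²)
R(M) = 20/9 - M
R(O(-5, 0))*185 = (20/9 - √(0² + (-5)²))*185 = (20/9 - √(0 + 25))*185 = (20/9 - √25)*185 = (20/9 - 1*5)*185 = (20/9 - 5)*185 = -25/9*185 = -4625/9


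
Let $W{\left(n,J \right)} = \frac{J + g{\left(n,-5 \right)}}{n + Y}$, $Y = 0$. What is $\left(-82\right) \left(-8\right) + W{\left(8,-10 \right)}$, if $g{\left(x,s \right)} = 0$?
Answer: $\frac{2619}{4} \approx 654.75$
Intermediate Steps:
$W{\left(n,J \right)} = \frac{J}{n}$ ($W{\left(n,J \right)} = \frac{J + 0}{n + 0} = \frac{J}{n}$)
$\left(-82\right) \left(-8\right) + W{\left(8,-10 \right)} = \left(-82\right) \left(-8\right) - \frac{10}{8} = 656 - \frac{5}{4} = \frac{2619}{4}$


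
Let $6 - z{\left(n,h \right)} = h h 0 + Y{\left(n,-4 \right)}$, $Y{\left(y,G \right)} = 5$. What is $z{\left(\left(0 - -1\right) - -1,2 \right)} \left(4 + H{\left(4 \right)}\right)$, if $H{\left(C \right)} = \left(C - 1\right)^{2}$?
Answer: $13$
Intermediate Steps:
$H{\left(C \right)} = \left(-1 + C\right)^{2}$
$z{\left(n,h \right)} = 1$ ($z{\left(n,h \right)} = 6 - \left(h h 0 + 5\right) = 6 - \left(h^{2} \cdot 0 + 5\right) = 6 - \left(0 + 5\right) = 6 - 5 = 1$)
$z{\left(\left(0 - -1\right) - -1,2 \right)} \left(4 + H{\left(4 \right)}\right) = 1 \left(4 + \left(-1 + 4\right)^{2}\right) = 1 \left(4 + 3^{2}\right) = 1 \left(4 + 9\right) = 1 \cdot 13 = 13$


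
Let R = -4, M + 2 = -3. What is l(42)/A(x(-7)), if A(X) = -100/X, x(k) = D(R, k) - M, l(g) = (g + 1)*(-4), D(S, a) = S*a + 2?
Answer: 301/5 ≈ 60.200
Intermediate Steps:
M = -5 (M = -2 - 3 = -5)
D(S, a) = 2 + S*a
l(g) = -4 - 4*g (l(g) = (1 + g)*(-4) = -4 - 4*g)
x(k) = 7 - 4*k (x(k) = (2 - 4*k) - 1*(-5) = (2 - 4*k) + 5 = 7 - 4*k)
l(42)/A(x(-7)) = (-4 - 4*42)/((-100/(7 - 4*(-7)))) = (-4 - 168)/((-100/(7 + 28))) = -172/((-100/35)) = -172/((-100*1/35)) = -172/(-20/7) = -172*(-7/20) = 301/5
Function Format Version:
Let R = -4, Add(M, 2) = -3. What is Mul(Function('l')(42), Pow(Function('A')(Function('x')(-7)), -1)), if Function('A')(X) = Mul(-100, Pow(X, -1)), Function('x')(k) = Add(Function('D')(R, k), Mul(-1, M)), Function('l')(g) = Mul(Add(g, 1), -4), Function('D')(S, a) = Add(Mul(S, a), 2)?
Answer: Rational(301, 5) ≈ 60.200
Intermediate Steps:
M = -5 (M = Add(-2, -3) = -5)
Function('D')(S, a) = Add(2, Mul(S, a))
Function('l')(g) = Add(-4, Mul(-4, g)) (Function('l')(g) = Mul(Add(1, g), -4) = Add(-4, Mul(-4, g)))
Function('x')(k) = Add(7, Mul(-4, k)) (Function('x')(k) = Add(Add(2, Mul(-4, k)), Mul(-1, -5)) = Add(Add(2, Mul(-4, k)), 5) = Add(7, Mul(-4, k)))
Mul(Function('l')(42), Pow(Function('A')(Function('x')(-7)), -1)) = Mul(Add(-4, Mul(-4, 42)), Pow(Mul(-100, Pow(Add(7, Mul(-4, -7)), -1)), -1)) = Mul(Add(-4, -168), Pow(Mul(-100, Pow(Add(7, 28), -1)), -1)) = Mul(-172, Pow(Mul(-100, Pow(35, -1)), -1)) = Mul(-172, Pow(Mul(-100, Rational(1, 35)), -1)) = Mul(-172, Pow(Rational(-20, 7), -1)) = Mul(-172, Rational(-7, 20)) = Rational(301, 5)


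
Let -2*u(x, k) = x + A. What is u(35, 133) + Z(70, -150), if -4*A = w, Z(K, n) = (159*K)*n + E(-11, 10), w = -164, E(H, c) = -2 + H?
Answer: -1669551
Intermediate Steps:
Z(K, n) = -13 + 159*K*n (Z(K, n) = (159*K)*n + (-2 - 11) = 159*K*n - 13 = -13 + 159*K*n)
A = 41 (A = -¼*(-164) = 41)
u(x, k) = -41/2 - x/2 (u(x, k) = -(x + 41)/2 = -(41 + x)/2 = -41/2 - x/2)
u(35, 133) + Z(70, -150) = (-41/2 - ½*35) + (-13 + 159*70*(-150)) = (-41/2 - 35/2) + (-13 - 1669500) = -38 - 1669513 = -1669551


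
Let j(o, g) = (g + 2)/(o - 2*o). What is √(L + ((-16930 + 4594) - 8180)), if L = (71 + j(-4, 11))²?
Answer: I*√240047/4 ≈ 122.49*I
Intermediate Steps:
j(o, g) = -(2 + g)/o (j(o, g) = (2 + g)/((-o)) = (2 + g)*(-1/o) = -(2 + g)/o)
L = 88209/16 (L = (71 + (-2 - 1*11)/(-4))² = (71 - (-2 - 11)/4)² = (71 - ¼*(-13))² = (71 + 13/4)² = (297/4)² = 88209/16 ≈ 5513.1)
√(L + ((-16930 + 4594) - 8180)) = √(88209/16 + ((-16930 + 4594) - 8180)) = √(88209/16 + (-12336 - 8180)) = √(88209/16 - 20516) = √(-240047/16) = I*√240047/4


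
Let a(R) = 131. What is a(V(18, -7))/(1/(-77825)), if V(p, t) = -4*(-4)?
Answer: -10195075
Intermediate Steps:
V(p, t) = 16
a(V(18, -7))/(1/(-77825)) = 131/(1/(-77825)) = 131/(-1/77825) = 131*(-77825) = -10195075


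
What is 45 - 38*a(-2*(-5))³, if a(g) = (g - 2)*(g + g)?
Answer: -155647955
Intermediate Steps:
a(g) = 2*g*(-2 + g) (a(g) = (-2 + g)*(2*g) = 2*g*(-2 + g))
45 - 38*a(-2*(-5))³ = 45 - 38*8000*(-2 - 2*(-5))³ = 45 - 38*8000*(-2 + 10)³ = 45 - 38*(2*10*8)³ = 45 - 38*160³ = 45 - 38*4096000 = 45 - 155648000 = -155647955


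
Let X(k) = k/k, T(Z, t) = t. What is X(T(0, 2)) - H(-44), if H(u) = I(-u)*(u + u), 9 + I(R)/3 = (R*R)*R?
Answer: 22486201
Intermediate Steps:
X(k) = 1
I(R) = -27 + 3*R**3 (I(R) = -27 + 3*((R*R)*R) = -27 + 3*(R**2*R) = -27 + 3*R**3)
H(u) = 2*u*(-27 - 3*u**3) (H(u) = (-27 + 3*(-u)**3)*(u + u) = (-27 + 3*(-u**3))*(2*u) = (-27 - 3*u**3)*(2*u) = 2*u*(-27 - 3*u**3))
X(T(0, 2)) - H(-44) = 1 - 6*(-44)*(-9 - 1*(-44)**3) = 1 - 6*(-44)*(-9 - 1*(-85184)) = 1 - 6*(-44)*(-9 + 85184) = 1 - 6*(-44)*85175 = 1 - 1*(-22486200) = 1 + 22486200 = 22486201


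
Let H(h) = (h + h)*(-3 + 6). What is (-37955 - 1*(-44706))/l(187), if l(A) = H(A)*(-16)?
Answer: -6751/17952 ≈ -0.37606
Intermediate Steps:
H(h) = 6*h (H(h) = (2*h)*3 = 6*h)
l(A) = -96*A (l(A) = (6*A)*(-16) = -96*A)
(-37955 - 1*(-44706))/l(187) = (-37955 - 1*(-44706))/((-96*187)) = (-37955 + 44706)/(-17952) = 6751*(-1/17952) = -6751/17952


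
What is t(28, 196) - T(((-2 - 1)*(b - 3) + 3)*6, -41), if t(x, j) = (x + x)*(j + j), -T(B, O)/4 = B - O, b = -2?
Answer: 22548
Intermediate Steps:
T(B, O) = -4*B + 4*O (T(B, O) = -4*(B - O) = -4*B + 4*O)
t(x, j) = 4*j*x (t(x, j) = (2*x)*(2*j) = 4*j*x)
t(28, 196) - T(((-2 - 1)*(b - 3) + 3)*6, -41) = 4*196*28 - (-4*((-2 - 1)*(-2 - 3) + 3)*6 + 4*(-41)) = 21952 - (-4*(-3*(-5) + 3)*6 - 164) = 21952 - (-4*(15 + 3)*6 - 164) = 21952 - (-72*6 - 164) = 21952 - (-4*108 - 164) = 21952 - (-432 - 164) = 21952 - 1*(-596) = 21952 + 596 = 22548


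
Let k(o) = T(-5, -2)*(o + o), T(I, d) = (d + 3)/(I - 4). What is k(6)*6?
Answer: -8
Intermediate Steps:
T(I, d) = (3 + d)/(-4 + I)
k(o) = -2*o/9 (k(o) = ((3 - 2)/(-4 - 5))*(o + o) = (1/(-9))*(2*o) = (-1/9*1)*(2*o) = -2*o/9)
k(6)*6 = -2/9*6*6 = -4/3*6 = -8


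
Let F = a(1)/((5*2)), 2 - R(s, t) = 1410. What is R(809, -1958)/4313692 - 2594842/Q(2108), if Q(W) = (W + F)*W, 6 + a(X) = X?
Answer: -1399950546443/2395506402015 ≈ -0.58441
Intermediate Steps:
a(X) = -6 + X
R(s, t) = -1408 (R(s, t) = 2 - 1*1410 = 2 - 1410 = -1408)
F = -½ (F = (-6 + 1)/((5*2)) = -5/10 = -5*⅒ = -½ ≈ -0.50000)
Q(W) = W*(-½ + W) (Q(W) = (W - ½)*W = (-½ + W)*W = W*(-½ + W))
R(809, -1958)/4313692 - 2594842/Q(2108) = -1408/4313692 - 2594842*1/(2108*(-½ + 2108)) = -1408*1/4313692 - 2594842/(2108*(4215/2)) = -352/1078423 - 2594842/4442610 = -352/1078423 - 2594842*1/4442610 = -352/1078423 - 1297421/2221305 = -1399950546443/2395506402015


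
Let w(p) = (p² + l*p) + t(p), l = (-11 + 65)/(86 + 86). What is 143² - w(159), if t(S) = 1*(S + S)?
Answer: -447193/86 ≈ -5199.9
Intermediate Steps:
t(S) = 2*S (t(S) = 1*(2*S) = 2*S)
l = 27/86 (l = 54/172 = 54*(1/172) = 27/86 ≈ 0.31395)
w(p) = p² + 199*p/86 (w(p) = (p² + 27*p/86) + 2*p = p² + 199*p/86)
143² - w(159) = 143² - 159*(199 + 86*159)/86 = 20449 - 159*(199 + 13674)/86 = 20449 - 159*13873/86 = 20449 - 1*2205807/86 = 20449 - 2205807/86 = -447193/86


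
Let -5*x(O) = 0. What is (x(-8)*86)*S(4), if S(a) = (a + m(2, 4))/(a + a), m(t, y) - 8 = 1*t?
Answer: 0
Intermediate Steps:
m(t, y) = 8 + t (m(t, y) = 8 + 1*t = 8 + t)
x(O) = 0 (x(O) = -⅕*0 = 0)
S(a) = (10 + a)/(2*a) (S(a) = (a + (8 + 2))/(a + a) = (a + 10)/((2*a)) = (10 + a)*(1/(2*a)) = (10 + a)/(2*a))
(x(-8)*86)*S(4) = (0*86)*((½)*(10 + 4)/4) = 0*((½)*(¼)*14) = 0*(7/4) = 0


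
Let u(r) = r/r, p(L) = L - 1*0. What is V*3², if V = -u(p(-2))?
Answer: -9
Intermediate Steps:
p(L) = L (p(L) = L + 0 = L)
u(r) = 1
V = -1 (V = -1*1 = -1)
V*3² = -1*3² = -1*9 = -9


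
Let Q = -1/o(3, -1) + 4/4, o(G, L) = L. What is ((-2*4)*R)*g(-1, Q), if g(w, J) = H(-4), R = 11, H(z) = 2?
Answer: -176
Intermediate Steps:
Q = 2 (Q = -1/(-1) + 4/4 = -1*(-1) + 4*(¼) = 1 + 1 = 2)
g(w, J) = 2
((-2*4)*R)*g(-1, Q) = (-2*4*11)*2 = -8*11*2 = -88*2 = -176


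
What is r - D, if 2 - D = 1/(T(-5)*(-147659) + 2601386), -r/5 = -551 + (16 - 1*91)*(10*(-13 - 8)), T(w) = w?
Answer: -253805736956/3339681 ≈ -75997.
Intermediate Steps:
r = -75995 (r = -5*(-551 + (16 - 1*91)*(10*(-13 - 8))) = -5*(-551 + (16 - 91)*(10*(-21))) = -5*(-551 - 75*(-210)) = -5*(-551 + 15750) = -5*15199 = -75995)
D = 6679361/3339681 (D = 2 - 1/(-5*(-147659) + 2601386) = 2 - 1/(738295 + 2601386) = 2 - 1/3339681 = 6679361/3339681 ≈ 2.0000)
r - D = -75995 - 1*6679361/3339681 = -75995 - 6679361/3339681 = -253805736956/3339681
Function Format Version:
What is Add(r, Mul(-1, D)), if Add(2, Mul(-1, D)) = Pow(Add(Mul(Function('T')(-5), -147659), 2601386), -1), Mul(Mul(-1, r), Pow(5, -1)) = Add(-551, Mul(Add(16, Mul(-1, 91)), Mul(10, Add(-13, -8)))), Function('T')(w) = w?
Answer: Rational(-253805736956, 3339681) ≈ -75997.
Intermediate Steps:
r = -75995 (r = Mul(-5, Add(-551, Mul(Add(16, Mul(-1, 91)), Mul(10, Add(-13, -8))))) = Mul(-5, Add(-551, Mul(Add(16, -91), Mul(10, -21)))) = Mul(-5, Add(-551, Mul(-75, -210))) = Mul(-5, Add(-551, 15750)) = Mul(-5, 15199) = -75995)
D = Rational(6679361, 3339681) (D = Add(2, Mul(-1, Pow(Add(Mul(-5, -147659), 2601386), -1))) = Add(2, Mul(-1, Pow(Add(738295, 2601386), -1))) = Add(2, Mul(-1, Pow(3339681, -1))) = Add(2, Mul(-1, Rational(1, 3339681))) = Add(2, Rational(-1, 3339681)) = Rational(6679361, 3339681) ≈ 2.0000)
Add(r, Mul(-1, D)) = Add(-75995, Mul(-1, Rational(6679361, 3339681))) = Add(-75995, Rational(-6679361, 3339681)) = Rational(-253805736956, 3339681)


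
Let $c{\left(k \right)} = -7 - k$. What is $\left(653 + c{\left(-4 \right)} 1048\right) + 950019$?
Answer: $947528$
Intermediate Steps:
$\left(653 + c{\left(-4 \right)} 1048\right) + 950019 = \left(653 + \left(-7 - -4\right) 1048\right) + 950019 = \left(653 + \left(-7 + 4\right) 1048\right) + 950019 = \left(653 - 3144\right) + 950019 = -2491 + 950019 = 947528$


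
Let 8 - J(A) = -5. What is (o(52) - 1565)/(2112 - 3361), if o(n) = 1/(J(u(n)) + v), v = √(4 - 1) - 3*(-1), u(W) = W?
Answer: 395929/315997 + √3/315997 ≈ 1.2530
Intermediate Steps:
J(A) = 13 (J(A) = 8 - 1*(-5) = 8 + 5 = 13)
v = 3 + √3 (v = √3 + 3 = 3 + √3 ≈ 4.7320)
o(n) = 1/(16 + √3) (o(n) = 1/(13 + (3 + √3)) = 1/(16 + √3))
(o(52) - 1565)/(2112 - 3361) = ((16/253 - √3/253) - 1565)/(2112 - 3361) = (-395929/253 - √3/253)/(-1249) = (-395929/253 - √3/253)*(-1/1249) = 395929/315997 + √3/315997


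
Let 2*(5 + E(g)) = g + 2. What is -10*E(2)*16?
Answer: 480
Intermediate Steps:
E(g) = -4 + g/2 (E(g) = -5 + (g + 2)/2 = -5 + (2 + g)/2 = -5 + (1 + g/2) = -4 + g/2)
-10*E(2)*16 = -10*(-4 + (1/2)*2)*16 = -10*(-4 + 1)*16 = -10*(-3)*16 = 30*16 = 480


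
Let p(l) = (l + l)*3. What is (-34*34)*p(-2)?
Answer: 13872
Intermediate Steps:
p(l) = 6*l (p(l) = (2*l)*3 = 6*l)
(-34*34)*p(-2) = (-34*34)*(6*(-2)) = -1156*(-12) = 13872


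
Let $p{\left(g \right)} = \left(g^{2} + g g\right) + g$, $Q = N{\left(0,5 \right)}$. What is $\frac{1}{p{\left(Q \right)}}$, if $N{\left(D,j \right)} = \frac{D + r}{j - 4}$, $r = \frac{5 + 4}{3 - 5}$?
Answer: $\frac{1}{36} \approx 0.027778$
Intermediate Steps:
$r = - \frac{9}{2}$ ($r = \frac{9}{-2} = 9 \left(- \frac{1}{2}\right) = - \frac{9}{2} \approx -4.5$)
$N{\left(D,j \right)} = \frac{- \frac{9}{2} + D}{-4 + j}$ ($N{\left(D,j \right)} = \frac{D - \frac{9}{2}}{j - 4} = \frac{- \frac{9}{2} + D}{-4 + j}$)
$Q = - \frac{9}{2}$ ($Q = \frac{- \frac{9}{2} + 0}{-4 + 5} = 1^{-1} \left(- \frac{9}{2}\right) = 1 \left(- \frac{9}{2}\right) = - \frac{9}{2} \approx -4.5$)
$p{\left(g \right)} = g + 2 g^{2}$ ($p{\left(g \right)} = \left(g^{2} + g^{2}\right) + g = 2 g^{2} + g = g + 2 g^{2}$)
$\frac{1}{p{\left(Q \right)}} = \frac{1}{\left(- \frac{9}{2}\right) \left(1 + 2 \left(- \frac{9}{2}\right)\right)} = \frac{1}{\left(- \frac{9}{2}\right) \left(1 - 9\right)} = \frac{1}{\left(- \frac{9}{2}\right) \left(-8\right)} = \frac{1}{36}$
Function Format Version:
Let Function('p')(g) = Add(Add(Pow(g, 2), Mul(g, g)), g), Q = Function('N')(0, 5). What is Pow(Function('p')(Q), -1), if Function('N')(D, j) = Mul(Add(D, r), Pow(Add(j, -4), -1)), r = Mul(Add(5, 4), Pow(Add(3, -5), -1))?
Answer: Rational(1, 36) ≈ 0.027778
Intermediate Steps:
r = Rational(-9, 2) (r = Mul(9, Pow(-2, -1)) = Mul(9, Rational(-1, 2)) = Rational(-9, 2) ≈ -4.5000)
Function('N')(D, j) = Mul(Pow(Add(-4, j), -1), Add(Rational(-9, 2), D)) (Function('N')(D, j) = Mul(Add(D, Rational(-9, 2)), Pow(Add(j, -4), -1)) = Mul(Add(Rational(-9, 2), D), Pow(Add(-4, j), -1)) = Mul(Pow(Add(-4, j), -1), Add(Rational(-9, 2), D)))
Q = Rational(-9, 2) (Q = Mul(Pow(Add(-4, 5), -1), Add(Rational(-9, 2), 0)) = Mul(Pow(1, -1), Rational(-9, 2)) = Mul(1, Rational(-9, 2)) = Rational(-9, 2) ≈ -4.5000)
Function('p')(g) = Add(g, Mul(2, Pow(g, 2))) (Function('p')(g) = Add(Add(Pow(g, 2), Pow(g, 2)), g) = Add(Mul(2, Pow(g, 2)), g) = Add(g, Mul(2, Pow(g, 2))))
Pow(Function('p')(Q), -1) = Pow(Mul(Rational(-9, 2), Add(1, Mul(2, Rational(-9, 2)))), -1) = Pow(Mul(Rational(-9, 2), Add(1, -9)), -1) = Pow(Mul(Rational(-9, 2), -8), -1) = Pow(36, -1) = Rational(1, 36)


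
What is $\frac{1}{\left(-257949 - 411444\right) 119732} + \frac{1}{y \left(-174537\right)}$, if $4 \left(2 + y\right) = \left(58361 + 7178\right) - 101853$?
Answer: $\frac{17458417655}{28227743303775706548} \approx 6.1848 \cdot 10^{-10}$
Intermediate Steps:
$y = - \frac{18161}{2}$ ($y = -2 + \frac{\left(58361 + 7178\right) - 101853}{4} = -2 + \frac{65539 - 101853}{4} = -2 + \frac{1}{4} \left(-36314\right) = -2 - \frac{18157}{2} = - \frac{18161}{2} \approx -9080.5$)
$\frac{1}{\left(-257949 - 411444\right) 119732} + \frac{1}{y \left(-174537\right)} = \frac{1}{\left(-257949 - 411444\right) 119732} + \frac{1}{\left(- \frac{18161}{2}\right) \left(-174537\right)} = \frac{1}{-669393} \cdot \frac{1}{119732} - - \frac{2}{3169766457} = \left(- \frac{1}{669393}\right) \frac{1}{119732} + \frac{2}{3169766457} = - \frac{1}{80147762676} + \frac{2}{3169766457} = \frac{17458417655}{28227743303775706548}$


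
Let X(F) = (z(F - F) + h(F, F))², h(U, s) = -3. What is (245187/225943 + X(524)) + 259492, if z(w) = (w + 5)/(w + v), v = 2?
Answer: 234522810515/903772 ≈ 2.5949e+5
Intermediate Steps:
z(w) = (5 + w)/(2 + w) (z(w) = (w + 5)/(w + 2) = (5 + w)/(2 + w))
X(F) = ¼ (X(F) = ((5 + (F - F))/(2 + (F - F)) - 3)² = ((5 + 0)/(2 + 0) - 3)² = (5/2 - 3)² = (-½)² = ¼)
(245187/225943 + X(524)) + 259492 = (245187/225943 + ¼) + 259492 = 1206691/903772 + 259492 = 234522810515/903772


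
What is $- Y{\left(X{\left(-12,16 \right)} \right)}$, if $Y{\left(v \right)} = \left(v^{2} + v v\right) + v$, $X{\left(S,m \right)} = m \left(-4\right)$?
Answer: $-8128$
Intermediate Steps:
$X{\left(S,m \right)} = - 4 m$
$Y{\left(v \right)} = v + 2 v^{2}$ ($Y{\left(v \right)} = \left(v^{2} + v^{2}\right) + v = 2 v^{2} + v = v + 2 v^{2}$)
$- Y{\left(X{\left(-12,16 \right)} \right)} = - \left(-4\right) 16 \left(1 + 2 \left(\left(-4\right) 16\right)\right) = - \left(-64\right) \left(1 + 2 \left(-64\right)\right) = - \left(-64\right) \left(1 - 128\right) = - \left(-64\right) \left(-127\right) = \left(-1\right) 8128 = -8128$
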